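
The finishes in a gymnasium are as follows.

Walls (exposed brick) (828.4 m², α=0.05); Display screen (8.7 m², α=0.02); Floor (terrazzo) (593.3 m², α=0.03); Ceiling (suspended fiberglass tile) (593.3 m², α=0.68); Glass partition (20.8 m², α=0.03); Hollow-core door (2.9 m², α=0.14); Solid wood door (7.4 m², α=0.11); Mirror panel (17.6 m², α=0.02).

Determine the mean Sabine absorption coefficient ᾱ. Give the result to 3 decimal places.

0.224

Total surface area S = 2072.4 m².
Weighted sum Σ Sα = 465.033.
ᾱ = 465.033 / 2072.4 = 0.224.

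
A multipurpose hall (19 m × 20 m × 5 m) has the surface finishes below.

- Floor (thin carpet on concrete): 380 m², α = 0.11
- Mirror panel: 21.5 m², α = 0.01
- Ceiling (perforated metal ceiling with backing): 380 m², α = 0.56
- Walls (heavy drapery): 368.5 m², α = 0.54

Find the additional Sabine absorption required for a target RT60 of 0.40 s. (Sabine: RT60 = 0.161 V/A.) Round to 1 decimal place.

310.9 sabins

Equivalent absorption area: A₁ = 380*0.11 + 21.5*0.01 + 380*0.56 + 368.5*0.54 = 453.805 m².
V = 1900 m³. Required absorption A₂ = 0.161 × 1900 / 0.40 = 764.750 sabins.
Shortfall: 764.750 − 453.805 = 310.9 sabins.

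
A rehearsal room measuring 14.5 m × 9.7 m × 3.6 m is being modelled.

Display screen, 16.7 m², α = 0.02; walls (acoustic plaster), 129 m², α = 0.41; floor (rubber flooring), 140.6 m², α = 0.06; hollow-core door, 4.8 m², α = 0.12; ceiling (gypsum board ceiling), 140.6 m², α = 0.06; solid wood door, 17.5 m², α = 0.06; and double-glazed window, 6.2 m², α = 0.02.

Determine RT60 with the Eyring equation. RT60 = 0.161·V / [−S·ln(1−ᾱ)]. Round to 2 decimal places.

1.04 sec

S = Σ Sᵢ = 455.4 m².
Σ(Sᵢαᵢ) = 16.7×0.02 + 129×0.41 + 140.6×0.06 + 4.8×0.12 + 140.6×0.06 + 17.5×0.06 + 6.2×0.02 = 71.846.
Mean coefficient ᾱ = A/S = 0.1578.
Eyring denominator: −S ln(1−ᾱ) = 78.209.
V = 14.5 × 9.7 × 3.6 = 506.34 m³.
RT60 = 0.161 × 506.34 / 78.209 = 1.04 s.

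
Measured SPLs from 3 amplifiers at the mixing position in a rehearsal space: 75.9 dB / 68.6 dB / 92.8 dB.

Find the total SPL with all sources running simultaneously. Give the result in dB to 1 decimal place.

Σ 10^(Lᵢ/10) = 1.952e+09.
Combined level = 10 log₁₀(1.952e+09) = 92.9 dB.

92.9 dB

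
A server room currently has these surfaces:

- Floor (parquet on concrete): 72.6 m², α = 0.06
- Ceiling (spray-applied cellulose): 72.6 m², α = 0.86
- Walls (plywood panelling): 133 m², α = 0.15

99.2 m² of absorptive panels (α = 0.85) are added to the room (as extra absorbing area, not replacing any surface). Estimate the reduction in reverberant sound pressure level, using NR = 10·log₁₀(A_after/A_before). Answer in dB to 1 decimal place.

Total absorption A_before = 72.6×0.06 + 72.6×0.86 + 133×0.15
  = 4.356 + 62.436 + 19.950 = 86.742 m² sabins.
Treatment contributes 99.2·0.85 = 84.320 sabins.
A_after = 86.742 + 84.320 = 171.062 sabins.
NR = 10·log₁₀(171.062/86.742) = 2.9 dB.

2.9 dB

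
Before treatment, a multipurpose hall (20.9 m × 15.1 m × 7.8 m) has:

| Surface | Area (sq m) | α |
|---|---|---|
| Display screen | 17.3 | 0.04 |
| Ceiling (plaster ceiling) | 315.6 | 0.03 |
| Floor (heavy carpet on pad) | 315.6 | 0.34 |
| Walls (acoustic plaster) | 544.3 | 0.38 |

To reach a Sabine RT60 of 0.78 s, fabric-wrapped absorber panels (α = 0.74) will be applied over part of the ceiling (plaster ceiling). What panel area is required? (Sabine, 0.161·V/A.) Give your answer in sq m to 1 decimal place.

258.9

Equivalent absorption area: A₁ = 17.3·0.04 + 315.6·0.03 + 315.6·0.34 + 544.3·0.38 = 324.298 sq m.
Required A₂ = 0.161·2461.602/0.78 = 508.100 sabins.
Absorption to add: 508.100 − 324.298 = 183.802 sabins.
Net gain per sq m: Δα = 0.74 − 0.03 = 0.71.
Panel area = 183.802 / 0.71 = 258.9 sq m.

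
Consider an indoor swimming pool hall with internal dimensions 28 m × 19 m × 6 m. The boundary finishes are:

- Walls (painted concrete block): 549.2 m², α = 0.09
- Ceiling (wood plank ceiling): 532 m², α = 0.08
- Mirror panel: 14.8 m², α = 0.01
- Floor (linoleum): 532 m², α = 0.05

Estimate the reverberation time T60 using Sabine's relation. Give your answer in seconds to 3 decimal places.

4.328 seconds

Total absorption A = 549.2*0.09 + 532*0.08 + 14.8*0.01 + 532*0.05
  = 49.428 + 42.560 + 0.148 + 26.600 = 118.736 m² sabins.
Volume V = 28 × 19 × 6 = 3192 m³.
T = 0.161 V/A = 0.161·3192/118.736 = 4.328 s.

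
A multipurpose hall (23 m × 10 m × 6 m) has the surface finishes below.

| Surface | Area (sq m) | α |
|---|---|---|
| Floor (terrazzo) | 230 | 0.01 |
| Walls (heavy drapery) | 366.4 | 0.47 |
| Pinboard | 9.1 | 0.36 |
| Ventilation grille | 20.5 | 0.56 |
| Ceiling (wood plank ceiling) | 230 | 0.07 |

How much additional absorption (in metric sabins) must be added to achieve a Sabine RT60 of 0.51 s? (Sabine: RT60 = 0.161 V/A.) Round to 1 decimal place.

Summing Sᵢαᵢ: 2.300 + 172.208 + 3.276 + 11.480 + 16.100 → A₁ = 205.364 sabins.
Target A₂ = 0.161·1380/0.51 = 435.647 sabins (V = 1380 m³).
ΔA = A₂ − A₁ = 435.647 − 205.364 = 230.3 sabins.

230.3 sabins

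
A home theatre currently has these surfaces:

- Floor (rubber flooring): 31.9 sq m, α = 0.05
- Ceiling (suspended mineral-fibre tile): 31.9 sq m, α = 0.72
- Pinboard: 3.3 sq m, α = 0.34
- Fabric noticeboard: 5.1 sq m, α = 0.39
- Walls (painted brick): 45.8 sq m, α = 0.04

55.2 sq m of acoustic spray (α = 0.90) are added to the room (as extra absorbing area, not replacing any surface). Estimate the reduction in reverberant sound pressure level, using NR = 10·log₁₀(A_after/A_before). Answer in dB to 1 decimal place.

4.3 dB

Equivalent absorption area: A_before = 31.9·0.05 + 31.9·0.72 + 3.3·0.34 + 5.1·0.39 + 45.8·0.04 = 29.506 sq m.
Treatment contributes 55.2·0.90 = 49.680 sabins.
A_after = 29.506 + 49.680 = 79.186 sabins.
NR = 10·log₁₀(79.186/29.506) = 4.3 dB.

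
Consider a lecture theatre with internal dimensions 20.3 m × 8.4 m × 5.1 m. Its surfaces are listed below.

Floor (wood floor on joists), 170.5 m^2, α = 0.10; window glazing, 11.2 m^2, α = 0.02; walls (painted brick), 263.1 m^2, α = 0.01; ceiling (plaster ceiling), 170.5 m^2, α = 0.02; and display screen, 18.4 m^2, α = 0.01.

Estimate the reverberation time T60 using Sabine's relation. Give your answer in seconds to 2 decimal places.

5.96 sec

Total absorption A = 170.5·0.10 + 11.2·0.02 + 263.1·0.01 + 170.5·0.02 + 18.4·0.01
  = 17.050 + 0.224 + 2.631 + 3.410 + 0.184 = 23.499 m^2 sabins.
Room volume: 869.652 m³.
RT60 = 0.161 · V / A = 0.161 × 869.652 / 23.499 = 5.96 s.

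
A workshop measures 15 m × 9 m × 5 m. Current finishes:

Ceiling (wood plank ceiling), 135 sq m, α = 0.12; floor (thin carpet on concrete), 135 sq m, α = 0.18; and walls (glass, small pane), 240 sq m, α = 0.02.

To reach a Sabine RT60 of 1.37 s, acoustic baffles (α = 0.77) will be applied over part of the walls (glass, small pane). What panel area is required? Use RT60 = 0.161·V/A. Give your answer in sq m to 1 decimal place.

45.4

Total absorption A₁ = 135*0.12 + 135*0.18 + 240*0.02
  = 16.200 + 24.300 + 4.800 = 45.300 sq m sabins.
V = 675 m³. Target absorption A₂ = 0.161 × 675 / 1.37 = 79.325 sabins.
Absorption to add: 79.325 − 45.300 = 34.025 sabins.
Each sq m of panel replacing the walls (glass, small pane) adds (0.77 − 0.02) = 0.75 sabins.
Panel area = 34.025 / 0.75 = 45.4 sq m.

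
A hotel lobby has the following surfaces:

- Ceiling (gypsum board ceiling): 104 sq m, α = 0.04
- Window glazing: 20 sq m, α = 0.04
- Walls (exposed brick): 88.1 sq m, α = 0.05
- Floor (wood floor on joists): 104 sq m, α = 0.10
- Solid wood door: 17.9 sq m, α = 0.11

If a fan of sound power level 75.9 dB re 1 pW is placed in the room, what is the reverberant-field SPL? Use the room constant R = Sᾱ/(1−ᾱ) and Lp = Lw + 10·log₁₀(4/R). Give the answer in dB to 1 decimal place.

Σ(Sᵢαᵢ) = 104·0.04 + 20·0.04 + 88.1·0.05 + 104·0.10 + 17.9·0.11 = 21.734; total area S = 334.0 sq m.
ᾱ = 21.734/334.0 = 0.0651; R = Sᾱ/(1−ᾱ) = 21.734/(1−0.0651) = 23.247 sq m.
Lp = Lw + 10 log₁₀(4/R) = 75.9 -7.64 = 68.3 dB.

68.3 dB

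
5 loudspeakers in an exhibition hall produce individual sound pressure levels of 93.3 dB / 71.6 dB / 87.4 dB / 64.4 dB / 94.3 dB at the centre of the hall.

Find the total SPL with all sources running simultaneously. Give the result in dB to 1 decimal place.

97.3 dB

Sum in the linear (power) domain: Σ 10^(Lᵢ/10) = 10^(93.3/10) + 10^(71.6/10) + 10^(87.4/10) + 10^(64.4/10) + 10^(94.3/10) = 5.396e+09.
L_total = 10·log₁₀(5.396e+09) = 97.3 dB.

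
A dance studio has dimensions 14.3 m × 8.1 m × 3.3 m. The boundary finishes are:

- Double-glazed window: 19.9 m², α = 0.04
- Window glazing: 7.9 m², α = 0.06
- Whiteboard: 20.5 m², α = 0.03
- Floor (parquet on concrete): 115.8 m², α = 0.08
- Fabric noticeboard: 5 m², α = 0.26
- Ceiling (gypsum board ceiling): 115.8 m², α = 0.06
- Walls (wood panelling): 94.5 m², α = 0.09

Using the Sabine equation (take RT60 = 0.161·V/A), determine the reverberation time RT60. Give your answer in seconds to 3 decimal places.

2.206 s

A = Σ Sᵢαᵢ = 19.9*0.04 + 7.9*0.06 + 20.5*0.03 + 115.8*0.08 + 5*0.26 + 115.8*0.06 + 94.5*0.09 = 27.902 sabins.
V = 14.3·8.1·3.3 = 382.239 m³.
T = 0.161 V/A = 0.161·382.239/27.902 = 2.206 s.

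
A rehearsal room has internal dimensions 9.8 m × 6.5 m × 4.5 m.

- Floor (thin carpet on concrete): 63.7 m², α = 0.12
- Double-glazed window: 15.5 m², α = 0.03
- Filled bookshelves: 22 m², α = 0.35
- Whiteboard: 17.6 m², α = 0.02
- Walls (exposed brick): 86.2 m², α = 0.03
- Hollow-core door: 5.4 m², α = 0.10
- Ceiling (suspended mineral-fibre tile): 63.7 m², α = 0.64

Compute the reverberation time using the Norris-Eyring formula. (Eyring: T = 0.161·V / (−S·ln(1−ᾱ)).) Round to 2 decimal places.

Total surface area S = 63.7 + 15.5 + 22 + 17.6 + 86.2 + 5.4 + 63.7 = 274.1 m².
Σ(Sᵢαᵢ) = 63.7×0.12 + 15.5×0.03 + 22×0.35 + 17.6×0.02 + 86.2×0.03 + 5.4×0.10 + 63.7×0.64 = 60.055.
Mean coefficient ᾱ = A/S = 0.2191.
−S·ln(1−ᾱ) = −274.1 × ln(1 − 0.2191) = 67.787.
V = 9.8 × 6.5 × 4.5 = 286.65 m³.
T = 0.161·V/[−S·ln(1−ᾱ)] = 0.161·286.65/67.787 = 0.68 s.

0.68 sec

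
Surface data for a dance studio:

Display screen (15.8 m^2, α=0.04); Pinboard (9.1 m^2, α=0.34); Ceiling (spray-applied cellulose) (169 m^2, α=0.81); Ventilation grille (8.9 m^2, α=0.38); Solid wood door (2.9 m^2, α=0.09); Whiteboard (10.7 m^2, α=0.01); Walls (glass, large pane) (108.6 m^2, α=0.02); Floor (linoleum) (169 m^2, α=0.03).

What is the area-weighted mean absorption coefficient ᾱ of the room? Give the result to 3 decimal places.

0.307

Total surface area S = 494.0 m^2.
Σ(Sᵢαᵢ) = 15.8*0.04 + 9.1*0.34 + 169*0.81 + 8.9*0.38 + 2.9*0.09 + 10.7*0.01 + 108.6*0.02 + 169*0.03 = 151.608.
ᾱ = A/S = 0.307.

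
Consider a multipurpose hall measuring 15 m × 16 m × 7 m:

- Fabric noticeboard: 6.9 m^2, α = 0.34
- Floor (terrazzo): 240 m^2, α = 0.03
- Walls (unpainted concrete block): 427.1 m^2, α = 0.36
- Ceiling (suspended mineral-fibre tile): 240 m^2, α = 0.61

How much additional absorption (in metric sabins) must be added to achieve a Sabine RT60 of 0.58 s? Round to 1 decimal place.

156.6 sabins

Total absorption A₁ = 6.9×0.34 + 240×0.03 + 427.1×0.36 + 240×0.61
  = 2.346 + 7.200 + 153.756 + 146.400 = 309.702 m^2 sabins.
For T = 0.58 s, need A₂ = 0.161·V/T = 0.161·1680/0.58 = 466.345 sabins.
Shortfall: 466.345 − 309.702 = 156.6 sabins.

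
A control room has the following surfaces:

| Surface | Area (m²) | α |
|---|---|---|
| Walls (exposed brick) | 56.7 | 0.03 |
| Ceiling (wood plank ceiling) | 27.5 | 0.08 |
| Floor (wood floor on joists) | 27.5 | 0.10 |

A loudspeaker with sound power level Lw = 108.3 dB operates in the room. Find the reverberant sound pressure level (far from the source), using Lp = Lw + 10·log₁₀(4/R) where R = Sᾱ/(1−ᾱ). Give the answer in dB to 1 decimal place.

105.8 dB

A = 6.651 sabins; S = 111.7 m².
ᾱ = 6.651/111.7 = 0.0595; R = Sᾱ/(1−ᾱ) = 6.651/(1−0.0595) = 7.072 m².
Lp = Lw + 10 log₁₀(4/R) = 108.3 -2.47 = 105.8 dB.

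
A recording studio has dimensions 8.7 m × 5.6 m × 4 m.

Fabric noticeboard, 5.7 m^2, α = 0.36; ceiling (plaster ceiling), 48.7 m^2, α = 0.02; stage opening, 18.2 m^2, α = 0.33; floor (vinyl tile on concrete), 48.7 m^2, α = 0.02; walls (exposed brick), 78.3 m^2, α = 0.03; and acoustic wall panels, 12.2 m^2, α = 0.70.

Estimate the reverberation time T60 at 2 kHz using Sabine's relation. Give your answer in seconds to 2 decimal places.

1.50 seconds

Total absorption A = 5.7*0.36 + 48.7*0.02 + 18.2*0.33 + 48.7*0.02 + 78.3*0.03 + 12.2*0.70
  = 2.052 + 0.974 + 6.006 + 0.974 + 2.349 + 8.540 = 20.895 m^2 sabins.
Volume V = 8.7 × 5.6 × 4 = 194.88 m³.
Sabine: RT60 = 0.161 × 194.88 / 20.895 = 1.50 s.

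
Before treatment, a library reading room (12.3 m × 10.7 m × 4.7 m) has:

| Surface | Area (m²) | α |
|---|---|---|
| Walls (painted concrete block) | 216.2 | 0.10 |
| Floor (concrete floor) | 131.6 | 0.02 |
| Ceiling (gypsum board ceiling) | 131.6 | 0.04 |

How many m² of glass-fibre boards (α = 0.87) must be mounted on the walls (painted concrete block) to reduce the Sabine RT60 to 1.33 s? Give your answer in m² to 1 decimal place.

58.9

Summing Sᵢαᵢ: 21.620 + 2.632 + 5.264 → A₁ = 29.516 sabins.
V = 618.567 m³. Target absorption A₂ = 0.161 × 618.567 / 1.33 = 74.879 sabins.
ΔA needed = 74.879 − 29.516 = 45.363 sabins.
Each m² of panel replacing the walls (painted concrete block) adds (0.87 − 0.10) = 0.77 sabins.
Area = ΔA/Δα = 45.363/0.77 = 58.9 m².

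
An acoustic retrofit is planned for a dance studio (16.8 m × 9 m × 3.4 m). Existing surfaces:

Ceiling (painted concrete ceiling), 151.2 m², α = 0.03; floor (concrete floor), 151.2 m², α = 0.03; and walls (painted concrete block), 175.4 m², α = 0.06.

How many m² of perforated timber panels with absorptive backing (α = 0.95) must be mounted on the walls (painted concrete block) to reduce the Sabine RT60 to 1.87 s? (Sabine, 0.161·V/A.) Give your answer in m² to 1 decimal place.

A₁ = Σ Sᵢαᵢ = 151.2×0.03 + 151.2×0.03 + 175.4×0.06 = 19.596 sabins.
Required A₂ = 0.161·514.08/1.87 = 44.260 sabins.
ΔA needed = 44.260 − 19.596 = 24.664 sabins.
Net gain per m²: Δα = 0.95 − 0.06 = 0.89.
Area = ΔA/Δα = 24.664/0.89 = 27.7 m².

27.7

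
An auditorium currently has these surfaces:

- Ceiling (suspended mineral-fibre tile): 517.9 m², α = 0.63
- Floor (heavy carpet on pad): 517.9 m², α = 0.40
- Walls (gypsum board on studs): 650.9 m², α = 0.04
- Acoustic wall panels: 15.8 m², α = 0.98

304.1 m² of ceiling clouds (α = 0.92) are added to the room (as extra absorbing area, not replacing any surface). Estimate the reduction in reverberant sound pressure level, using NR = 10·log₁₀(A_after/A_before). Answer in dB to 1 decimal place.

Total absorption A_before = 517.9*0.63 + 517.9*0.40 + 650.9*0.04 + 15.8*0.98
  = 326.277 + 207.160 + 26.036 + 15.484 = 574.957 m² sabins.
Treatment contributes 304.1·0.92 = 279.772 sabins.
New total A_after = 854.729 sabins.
Reduction = 10 log₁₀(A_after/A_before) = 10 log₁₀(1.4866) = 1.7 dB.

1.7 dB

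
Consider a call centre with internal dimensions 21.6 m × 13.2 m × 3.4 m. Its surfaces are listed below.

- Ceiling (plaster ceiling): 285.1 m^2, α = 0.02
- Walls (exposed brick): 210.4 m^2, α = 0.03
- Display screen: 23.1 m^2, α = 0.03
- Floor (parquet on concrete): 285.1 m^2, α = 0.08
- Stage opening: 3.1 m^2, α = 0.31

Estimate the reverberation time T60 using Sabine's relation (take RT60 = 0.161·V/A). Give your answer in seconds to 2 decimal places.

Total absorption A = 285.1·0.02 + 210.4·0.03 + 23.1·0.03 + 285.1·0.08 + 3.1·0.31
  = 5.702 + 6.312 + 0.693 + 22.808 + 0.961 = 36.476 m^2 sabins.
Room volume: 969.408 m³.
RT60 = 0.161 · V / A = 0.161 × 969.408 / 36.476 = 4.28 s.

4.28 s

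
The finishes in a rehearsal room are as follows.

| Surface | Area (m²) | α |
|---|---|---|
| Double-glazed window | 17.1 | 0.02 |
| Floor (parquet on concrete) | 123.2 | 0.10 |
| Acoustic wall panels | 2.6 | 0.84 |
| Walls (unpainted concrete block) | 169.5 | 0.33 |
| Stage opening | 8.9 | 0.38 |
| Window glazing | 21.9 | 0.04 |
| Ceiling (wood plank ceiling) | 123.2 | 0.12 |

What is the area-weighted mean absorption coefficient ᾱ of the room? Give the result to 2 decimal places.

0.19

S = Σ Sᵢ = 17.1 + 123.2 + 2.6 + 169.5 + 8.9 + 21.9 + 123.2 = 466.4 m².
Σ(Sᵢαᵢ) = 17.1*0.02 + 123.2*0.10 + 2.6*0.84 + 169.5*0.33 + 8.9*0.38 + 21.9*0.04 + 123.2*0.12 = 89.823.
ᾱ = 89.823 / 466.4 = 0.19.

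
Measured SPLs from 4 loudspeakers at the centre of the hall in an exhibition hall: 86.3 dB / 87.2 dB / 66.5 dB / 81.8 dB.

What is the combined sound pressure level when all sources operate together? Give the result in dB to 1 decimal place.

90.4 dB

Converting to relative power and adding: 10^(86.3/10) + 10^(87.2/10) + 10^(66.5/10) + 10^(81.8/10) = 1.107e+09.
Back to dB: 10·log₁₀ Σ = 90.4 dB.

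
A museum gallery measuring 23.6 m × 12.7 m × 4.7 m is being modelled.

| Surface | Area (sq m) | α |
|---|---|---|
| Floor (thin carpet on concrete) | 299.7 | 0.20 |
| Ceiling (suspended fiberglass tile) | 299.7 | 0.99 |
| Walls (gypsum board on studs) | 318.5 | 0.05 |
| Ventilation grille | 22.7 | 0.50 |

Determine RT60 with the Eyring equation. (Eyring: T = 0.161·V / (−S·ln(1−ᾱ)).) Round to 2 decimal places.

Total surface area S = 299.7 + 299.7 + 318.5 + 22.7 = 940.6 sq m.
Absorption A = 299.7×0.20 + 299.7×0.99 + 318.5×0.05 + 22.7×0.50 = 383.918 sabins.
Mean coefficient ᾱ = A/S = 0.4082.
−S·ln(1−ᾱ) = −940.6 × ln(1 − 0.4082) = 493.426.
V = 23.6 × 12.7 × 4.7 = 1408.684 m³.
RT60 = 0.161 × 1408.684 / 493.426 = 0.46 s.

0.46 s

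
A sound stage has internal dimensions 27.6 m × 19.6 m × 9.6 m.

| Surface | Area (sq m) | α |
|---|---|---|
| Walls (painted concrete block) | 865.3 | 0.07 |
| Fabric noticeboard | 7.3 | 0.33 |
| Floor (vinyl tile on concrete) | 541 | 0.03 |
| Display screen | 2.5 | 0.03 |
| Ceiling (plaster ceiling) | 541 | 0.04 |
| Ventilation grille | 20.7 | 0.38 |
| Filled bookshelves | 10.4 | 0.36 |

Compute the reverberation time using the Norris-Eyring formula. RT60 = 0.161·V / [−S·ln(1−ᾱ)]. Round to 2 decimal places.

S = Σ Sᵢ = 1988.2 sq m.
Absorption A = 865.3×0.07 + 7.3×0.33 + 541×0.03 + 2.5×0.03 + 541×0.04 + 20.7×0.38 + 10.4×0.36 = 112.535 sabins.
Mean coefficient ᾱ = A/S = 0.0566.
−S·ln(1−ᾱ) = −1988.2 × ln(1 − 0.0566) = 115.842.
V = 27.6 × 19.6 × 9.6 = 5193.216 m³.
T = 0.161·V/[−S·ln(1−ᾱ)] = 0.161·5193.216/115.842 = 7.22 s.

7.22 sec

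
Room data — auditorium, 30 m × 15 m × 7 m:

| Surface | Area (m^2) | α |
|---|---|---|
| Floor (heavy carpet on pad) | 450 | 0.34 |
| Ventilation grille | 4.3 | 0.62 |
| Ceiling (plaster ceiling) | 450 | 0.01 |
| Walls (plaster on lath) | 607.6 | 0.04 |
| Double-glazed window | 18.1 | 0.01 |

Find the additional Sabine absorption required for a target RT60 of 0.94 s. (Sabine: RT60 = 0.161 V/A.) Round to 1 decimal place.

354.9 sabins

Summing Sᵢαᵢ: 153.000 + 2.666 + 4.500 + 24.304 + 0.181 → A₁ = 184.651 sabins.
Target A₂ = 0.161·3150/0.94 = 539.521 sabins (V = 3150 m³).
ΔA = A₂ − A₁ = 539.521 − 184.651 = 354.9 sabins.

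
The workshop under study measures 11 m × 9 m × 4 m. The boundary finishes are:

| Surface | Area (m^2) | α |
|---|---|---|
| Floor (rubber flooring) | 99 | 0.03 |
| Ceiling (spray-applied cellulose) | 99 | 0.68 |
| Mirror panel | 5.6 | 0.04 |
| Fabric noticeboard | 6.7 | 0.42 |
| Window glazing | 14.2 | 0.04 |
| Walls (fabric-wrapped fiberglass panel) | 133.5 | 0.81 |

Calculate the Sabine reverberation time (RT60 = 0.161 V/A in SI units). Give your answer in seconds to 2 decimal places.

0.35 s

Summing Sᵢαᵢ: 2.970 + 67.320 + 0.224 + 2.814 + 0.568 + 108.135 → A = 182.031 sabins.
Volume V = 11 × 9 × 4 = 396 m³.
T = 0.161 V/A = 0.161·396/182.031 = 0.35 s.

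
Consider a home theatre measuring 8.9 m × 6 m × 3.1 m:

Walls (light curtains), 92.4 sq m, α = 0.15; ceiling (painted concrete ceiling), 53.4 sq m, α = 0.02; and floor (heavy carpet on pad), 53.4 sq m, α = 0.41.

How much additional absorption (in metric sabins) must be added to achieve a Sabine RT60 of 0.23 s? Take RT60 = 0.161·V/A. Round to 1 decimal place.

79.1 sabins

Summing Sᵢαᵢ: 13.860 + 1.068 + 21.894 → A₁ = 36.822 sabins.
For T = 0.23 s, need A₂ = 0.161·V/T = 0.161·165.54/0.23 = 115.878 sabins.
Shortfall: 115.878 − 36.822 = 79.1 sabins.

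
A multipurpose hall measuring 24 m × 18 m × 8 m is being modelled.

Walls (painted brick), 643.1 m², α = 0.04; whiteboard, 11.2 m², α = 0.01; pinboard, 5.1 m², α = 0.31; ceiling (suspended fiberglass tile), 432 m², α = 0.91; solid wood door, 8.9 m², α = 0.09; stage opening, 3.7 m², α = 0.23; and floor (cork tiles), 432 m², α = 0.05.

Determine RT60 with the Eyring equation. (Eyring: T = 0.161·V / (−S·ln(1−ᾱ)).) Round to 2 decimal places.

1.06 s

Total surface area S = 643.1 + 11.2 + 5.1 + 432 + 8.9 + 3.7 + 432 = 1536.0 m².
Absorption A = 643.1·0.04 + 11.2·0.01 + 5.1·0.31 + 432·0.91 + 8.9·0.09 + 3.7·0.23 + 432·0.05 = 443.789 sabins.
ᾱ = 443.789 / 1536.0 = 0.2889.
−S·ln(1−ᾱ) = −1536.0 × ln(1 − 0.2889) = 523.687.
V = 24 × 18 × 8 = 3456 m³.
T = 0.161·V/[−S·ln(1−ᾱ)] = 0.161·3456/523.687 = 1.06 s.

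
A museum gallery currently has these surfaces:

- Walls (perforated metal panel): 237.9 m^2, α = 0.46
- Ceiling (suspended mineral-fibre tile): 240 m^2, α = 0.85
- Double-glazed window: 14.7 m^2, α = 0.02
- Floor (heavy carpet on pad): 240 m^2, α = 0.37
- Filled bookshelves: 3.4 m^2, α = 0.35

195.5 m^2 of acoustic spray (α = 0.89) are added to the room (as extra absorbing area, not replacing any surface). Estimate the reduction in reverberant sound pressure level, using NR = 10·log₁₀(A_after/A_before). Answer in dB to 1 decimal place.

Summing Sᵢαᵢ: 109.434 + 204.000 + 0.294 + 88.800 + 1.190 → A_before = 403.718 sabins.
Added absorption = 195.5 × 0.89 = 173.995 sabins.
A_after = 403.718 + 173.995 = 577.713 sabins.
Reduction = 10 log₁₀(A_after/A_before) = 10 log₁₀(1.4310) = 1.6 dB.

1.6 dB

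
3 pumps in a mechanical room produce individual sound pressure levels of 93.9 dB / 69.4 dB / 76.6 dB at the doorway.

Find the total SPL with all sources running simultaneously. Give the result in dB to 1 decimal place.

Σ 10^(Lᵢ/10) = 2.509e+09.
Combined level = 10 log₁₀(2.509e+09) = 94.0 dB.

94.0 dB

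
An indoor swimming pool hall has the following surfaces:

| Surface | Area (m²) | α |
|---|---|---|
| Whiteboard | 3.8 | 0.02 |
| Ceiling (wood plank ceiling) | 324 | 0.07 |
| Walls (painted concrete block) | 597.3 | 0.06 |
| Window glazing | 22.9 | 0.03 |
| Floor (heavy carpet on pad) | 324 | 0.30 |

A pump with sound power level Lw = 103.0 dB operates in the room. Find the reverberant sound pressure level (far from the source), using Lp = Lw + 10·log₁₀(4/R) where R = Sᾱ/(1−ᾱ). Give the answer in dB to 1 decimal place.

A = 156.481 sabins; S = 1272.0 m².
ᾱ = 0.1230, so room constant R = A/(1−ᾱ) = 178.428 m².
Lp = 103.0 + 10·log₁₀(4/178.428) = 103.0 + (-16.49) = 86.5 dB.

86.5 dB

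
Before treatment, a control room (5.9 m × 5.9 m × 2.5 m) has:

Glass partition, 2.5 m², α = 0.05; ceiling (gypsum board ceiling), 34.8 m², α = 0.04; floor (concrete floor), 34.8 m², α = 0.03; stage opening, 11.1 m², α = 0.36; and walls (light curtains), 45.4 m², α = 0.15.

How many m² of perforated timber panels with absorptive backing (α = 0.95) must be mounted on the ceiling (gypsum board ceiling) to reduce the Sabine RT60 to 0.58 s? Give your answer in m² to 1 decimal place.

Summing Sᵢαᵢ: 0.125 + 1.392 + 1.044 + 3.996 + 6.810 → A₁ = 13.367 sabins.
V = 87.025 m³. Target absorption A₂ = 0.161 × 87.025 / 0.58 = 24.157 sabins.
Absorption to add: 24.157 − 13.367 = 10.790 sabins.
Net gain per m²: Δα = 0.95 − 0.04 = 0.91.
Area = ΔA/Δα = 10.790/0.91 = 11.9 m².

11.9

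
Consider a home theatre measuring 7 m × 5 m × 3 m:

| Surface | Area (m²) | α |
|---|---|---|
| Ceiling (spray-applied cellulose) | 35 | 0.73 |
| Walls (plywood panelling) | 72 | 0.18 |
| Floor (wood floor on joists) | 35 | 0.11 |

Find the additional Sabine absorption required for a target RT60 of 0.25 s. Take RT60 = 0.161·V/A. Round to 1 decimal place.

25.3 sabins

Equivalent absorption area: A₁ = 35×0.73 + 72×0.18 + 35×0.11 = 42.360 m².
Target A₂ = 0.161·105/0.25 = 67.620 sabins (V = 105 m³).
Shortfall: 67.620 − 42.360 = 25.3 sabins.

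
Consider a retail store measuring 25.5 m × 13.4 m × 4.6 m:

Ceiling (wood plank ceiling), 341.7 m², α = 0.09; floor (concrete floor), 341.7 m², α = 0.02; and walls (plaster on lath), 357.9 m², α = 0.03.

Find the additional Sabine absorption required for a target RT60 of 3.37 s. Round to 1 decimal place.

26.8 sabins

A₁ = Σ Sᵢαᵢ = 341.7·0.09 + 341.7·0.02 + 357.9·0.03 = 48.324 sabins.
Target A₂ = 0.161·1571.82/3.37 = 75.093 sabins (V = 1571.82 m³).
ΔA = A₂ − A₁ = 75.093 − 48.324 = 26.8 sabins.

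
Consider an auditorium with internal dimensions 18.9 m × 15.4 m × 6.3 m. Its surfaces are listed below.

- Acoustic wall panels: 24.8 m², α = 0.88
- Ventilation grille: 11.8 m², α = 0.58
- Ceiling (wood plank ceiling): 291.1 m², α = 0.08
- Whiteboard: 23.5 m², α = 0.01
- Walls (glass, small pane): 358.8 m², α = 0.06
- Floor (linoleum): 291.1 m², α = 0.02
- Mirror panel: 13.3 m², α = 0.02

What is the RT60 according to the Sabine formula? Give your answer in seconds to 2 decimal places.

Total absorption A = 24.8*0.88 + 11.8*0.58 + 291.1*0.08 + 23.5*0.01 + 358.8*0.06 + 291.1*0.02 + 13.3*0.02
  = 21.824 + 6.844 + 23.288 + 0.235 + 21.528 + 5.822 + 0.266 = 79.807 m² sabins.
Room volume: 1833.678 m³.
T = 0.161 V/A = 0.161·1833.678/79.807 = 3.70 s.

3.70 s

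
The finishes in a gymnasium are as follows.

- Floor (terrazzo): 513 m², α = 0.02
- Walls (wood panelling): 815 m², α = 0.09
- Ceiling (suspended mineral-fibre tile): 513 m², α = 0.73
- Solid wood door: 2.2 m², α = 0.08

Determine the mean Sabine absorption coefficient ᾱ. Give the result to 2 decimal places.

0.25

S = Σ Sᵢ = 513 + 815 + 513 + 2.2 = 1843.2 m².
Σ(Sᵢαᵢ) = 513*0.02 + 815*0.09 + 513*0.73 + 2.2*0.08 = 458.276.
ᾱ = A/S = 0.25.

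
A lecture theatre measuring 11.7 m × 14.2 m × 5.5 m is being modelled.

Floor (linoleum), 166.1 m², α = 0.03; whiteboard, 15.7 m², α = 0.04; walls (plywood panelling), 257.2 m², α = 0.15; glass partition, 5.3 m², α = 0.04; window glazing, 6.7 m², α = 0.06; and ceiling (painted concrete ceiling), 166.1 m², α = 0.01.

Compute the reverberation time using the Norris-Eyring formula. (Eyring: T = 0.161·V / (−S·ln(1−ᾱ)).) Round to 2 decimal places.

S = Σ Sᵢ = 617.1 m².
Σ(Sᵢαᵢ) = 166.1×0.03 + 15.7×0.04 + 257.2×0.15 + 5.3×0.04 + 6.7×0.06 + 166.1×0.01 = 46.466.
ᾱ = 46.466 / 617.1 = 0.0753.
Eyring denominator: −S ln(1−ᾱ) = 48.310.
V = 11.7 × 14.2 × 5.5 = 913.77 m³.
RT60 = 0.161 × 913.77 / 48.310 = 3.05 s.

3.05 s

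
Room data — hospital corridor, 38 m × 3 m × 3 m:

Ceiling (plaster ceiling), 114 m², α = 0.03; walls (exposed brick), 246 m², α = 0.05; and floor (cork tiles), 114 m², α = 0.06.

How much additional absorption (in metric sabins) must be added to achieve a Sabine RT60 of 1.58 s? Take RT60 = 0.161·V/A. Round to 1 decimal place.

Total absorption A₁ = 114*0.03 + 246*0.05 + 114*0.06
  = 3.420 + 12.300 + 6.840 = 22.560 m² sabins.
For T = 1.58 s, need A₂ = 0.161·V/T = 0.161·342/1.58 = 34.849 sabins.
ΔA = A₂ − A₁ = 34.849 − 22.560 = 12.3 sabins.

12.3 sabins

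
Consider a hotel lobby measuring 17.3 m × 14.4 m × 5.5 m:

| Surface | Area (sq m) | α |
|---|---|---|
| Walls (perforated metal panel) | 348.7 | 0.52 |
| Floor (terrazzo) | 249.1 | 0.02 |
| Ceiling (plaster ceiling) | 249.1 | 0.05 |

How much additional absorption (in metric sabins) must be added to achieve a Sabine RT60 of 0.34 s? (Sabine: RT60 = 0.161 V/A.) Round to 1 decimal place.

450.1 sabins

Summing Sᵢαᵢ: 181.324 + 4.982 + 12.455 → A₁ = 198.761 sabins.
V = 1370.16 m³. Required absorption A₂ = 0.161 × 1370.16 / 0.34 = 648.811 sabins.
Additional absorption ΔA = 648.811 − 198.761 = 450.1 sabins.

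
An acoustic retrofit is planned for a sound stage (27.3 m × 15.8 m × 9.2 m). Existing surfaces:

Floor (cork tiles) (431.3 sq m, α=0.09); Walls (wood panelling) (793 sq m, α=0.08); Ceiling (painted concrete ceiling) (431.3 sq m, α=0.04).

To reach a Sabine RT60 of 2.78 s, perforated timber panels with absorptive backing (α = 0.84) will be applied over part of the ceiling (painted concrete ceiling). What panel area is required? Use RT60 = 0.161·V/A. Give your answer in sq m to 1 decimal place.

137.9

Equivalent absorption area: A₁ = 431.3×0.09 + 793×0.08 + 431.3×0.04 = 119.509 sq m.
V = 3968.328 m³. Target absorption A₂ = 0.161 × 3968.328 / 2.78 = 229.820 sabins.
Absorption to add: 229.820 − 119.509 = 110.311 sabins.
Net gain per sq m: Δα = 0.84 − 0.04 = 0.80.
Area = ΔA/Δα = 110.311/0.80 = 137.9 sq m.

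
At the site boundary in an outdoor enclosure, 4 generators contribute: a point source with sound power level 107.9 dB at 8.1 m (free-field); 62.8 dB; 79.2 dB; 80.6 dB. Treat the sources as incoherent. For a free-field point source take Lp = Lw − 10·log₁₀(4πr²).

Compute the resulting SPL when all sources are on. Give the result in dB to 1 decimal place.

84.4 dB

Source at 8.1 m: Lp = 107.9 − 10·log₁₀(4π·8.1²) = 107.9 − 10·log₁₀(824.480) = 78.7 dB.
Σ 10^(Lᵢ/10) = 2.74e+08.
Back to dB: 10·log₁₀ Σ = 84.4 dB.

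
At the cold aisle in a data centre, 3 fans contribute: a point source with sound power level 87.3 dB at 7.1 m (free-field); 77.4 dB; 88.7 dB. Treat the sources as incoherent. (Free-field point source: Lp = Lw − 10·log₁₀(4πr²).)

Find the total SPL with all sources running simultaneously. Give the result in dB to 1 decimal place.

Source at 7.1 m: Lp = 87.3 − 10·log₁₀(4π·7.1²) = 87.3 − 10·log₁₀(633.471) = 59.3 dB.
Σ 10^(Lᵢ/10) = 7.971e+08.
Combined level = 10 log₁₀(7.971e+08) = 89.0 dB.

89.0 dB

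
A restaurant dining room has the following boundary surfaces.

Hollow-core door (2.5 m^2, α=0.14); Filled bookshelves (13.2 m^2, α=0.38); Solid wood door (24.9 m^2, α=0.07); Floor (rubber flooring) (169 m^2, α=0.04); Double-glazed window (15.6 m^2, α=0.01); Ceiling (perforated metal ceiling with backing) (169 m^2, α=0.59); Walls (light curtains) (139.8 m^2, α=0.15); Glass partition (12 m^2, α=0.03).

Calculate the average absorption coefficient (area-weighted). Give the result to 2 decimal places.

S = Σ Sᵢ = 2.5 + 13.2 + 24.9 + 169 + 15.6 + 169 + 139.8 + 12 = 546.0 m^2.
Weighted sum Σ Sα = 135.065.
ᾱ = A/S = 0.25.

0.25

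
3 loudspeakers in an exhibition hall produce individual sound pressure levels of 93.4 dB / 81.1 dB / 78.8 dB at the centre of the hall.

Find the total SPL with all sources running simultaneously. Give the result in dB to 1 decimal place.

Converting to relative power and adding: 10^(93.4/10) + 10^(81.1/10) + 10^(78.8/10) = 2.392e+09.
Combined level = 10 log₁₀(2.392e+09) = 93.8 dB.

93.8 dB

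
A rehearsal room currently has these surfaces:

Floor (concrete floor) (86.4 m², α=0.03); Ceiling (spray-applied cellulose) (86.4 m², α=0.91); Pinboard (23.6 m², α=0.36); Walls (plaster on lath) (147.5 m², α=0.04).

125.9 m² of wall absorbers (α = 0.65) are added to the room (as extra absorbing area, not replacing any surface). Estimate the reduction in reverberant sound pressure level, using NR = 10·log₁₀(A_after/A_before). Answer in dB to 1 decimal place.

A_before = Σ Sᵢαᵢ = 86.4*0.03 + 86.4*0.91 + 23.6*0.36 + 147.5*0.04 = 95.612 sabins.
Treatment contributes 125.9·0.65 = 81.835 sabins.
A_after = 95.612 + 81.835 = 177.447 sabins.
NR = 10·log₁₀(177.447/95.612) = 2.7 dB.

2.7 dB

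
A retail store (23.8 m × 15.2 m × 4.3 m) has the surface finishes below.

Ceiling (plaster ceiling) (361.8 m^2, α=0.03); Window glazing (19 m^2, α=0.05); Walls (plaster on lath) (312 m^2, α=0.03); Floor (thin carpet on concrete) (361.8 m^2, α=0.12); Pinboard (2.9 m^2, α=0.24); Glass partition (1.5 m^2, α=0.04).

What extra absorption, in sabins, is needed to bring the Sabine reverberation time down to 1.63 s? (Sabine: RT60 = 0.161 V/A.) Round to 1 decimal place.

88.3 sabins

Total absorption A₁ = 361.8×0.03 + 19×0.05 + 312×0.03 + 361.8×0.12 + 2.9×0.24 + 1.5×0.04
  = 10.854 + 0.950 + 9.360 + 43.416 + 0.696 + 0.060 = 65.336 m^2 sabins.
For T = 1.63 s, need A₂ = 0.161·V/T = 0.161·1555.568/1.63 = 153.648 sabins.
Shortfall: 153.648 − 65.336 = 88.3 sabins.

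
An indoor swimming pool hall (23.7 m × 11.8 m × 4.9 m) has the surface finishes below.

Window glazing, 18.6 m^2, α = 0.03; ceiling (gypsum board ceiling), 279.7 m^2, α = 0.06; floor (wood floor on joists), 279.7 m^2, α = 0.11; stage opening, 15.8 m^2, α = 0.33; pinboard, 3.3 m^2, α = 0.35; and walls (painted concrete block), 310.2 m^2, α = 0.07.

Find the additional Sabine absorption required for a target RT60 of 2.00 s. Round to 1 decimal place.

Equivalent absorption area: A₁ = 18.6×0.03 + 279.7×0.06 + 279.7×0.11 + 15.8×0.33 + 3.3×0.35 + 310.2×0.07 = 76.190 m^2.
V = 1370.334 m³. Required absorption A₂ = 0.161 × 1370.334 / 2.00 = 110.312 sabins.
ΔA = A₂ − A₁ = 110.312 − 76.190 = 34.1 sabins.

34.1 sabins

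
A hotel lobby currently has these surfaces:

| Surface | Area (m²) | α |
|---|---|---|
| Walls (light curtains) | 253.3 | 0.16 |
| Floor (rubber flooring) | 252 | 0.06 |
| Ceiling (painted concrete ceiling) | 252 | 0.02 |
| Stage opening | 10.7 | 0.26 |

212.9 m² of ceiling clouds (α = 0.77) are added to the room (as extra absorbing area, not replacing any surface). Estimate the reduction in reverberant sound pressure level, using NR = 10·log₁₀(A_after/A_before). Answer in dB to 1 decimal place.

A_before = Σ Sᵢαᵢ = 253.3·0.16 + 252·0.06 + 252·0.02 + 10.7·0.26 = 63.470 sabins.
Treatment contributes 212.9·0.77 = 163.933 sabins.
A_after = 63.470 + 163.933 = 227.403 sabins.
NR = 10·log₁₀(227.403/63.470) = 5.5 dB.

5.5 dB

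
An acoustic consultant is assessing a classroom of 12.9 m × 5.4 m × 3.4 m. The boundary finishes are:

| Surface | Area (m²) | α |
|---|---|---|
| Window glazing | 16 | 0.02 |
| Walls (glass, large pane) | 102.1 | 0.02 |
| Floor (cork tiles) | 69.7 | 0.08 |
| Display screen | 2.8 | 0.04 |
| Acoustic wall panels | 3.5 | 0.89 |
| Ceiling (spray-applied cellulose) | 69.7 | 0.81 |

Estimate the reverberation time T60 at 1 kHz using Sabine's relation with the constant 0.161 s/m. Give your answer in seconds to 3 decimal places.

0.564 sec

Equivalent absorption area: A = 16*0.02 + 102.1*0.02 + 69.7*0.08 + 2.8*0.04 + 3.5*0.89 + 69.7*0.81 = 67.622 m².
Room volume: 236.844 m³.
RT60 = 0.161 · V / A = 0.161 × 236.844 / 67.622 = 0.564 s.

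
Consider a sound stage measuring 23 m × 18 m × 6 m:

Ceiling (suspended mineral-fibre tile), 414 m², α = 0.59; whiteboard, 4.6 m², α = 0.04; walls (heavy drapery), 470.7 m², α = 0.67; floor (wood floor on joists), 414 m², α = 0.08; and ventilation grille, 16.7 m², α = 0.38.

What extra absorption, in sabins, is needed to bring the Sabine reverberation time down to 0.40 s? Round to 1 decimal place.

Total absorption A₁ = 414*0.59 + 4.6*0.04 + 470.7*0.67 + 414*0.08 + 16.7*0.38
  = 244.260 + 0.184 + 315.369 + 33.120 + 6.346 = 599.279 m² sabins.
V = 2484 m³. Required absorption A₂ = 0.161 × 2484 / 0.40 = 999.810 sabins.
ΔA = A₂ − A₁ = 999.810 − 599.279 = 400.5 sabins.

400.5 sabins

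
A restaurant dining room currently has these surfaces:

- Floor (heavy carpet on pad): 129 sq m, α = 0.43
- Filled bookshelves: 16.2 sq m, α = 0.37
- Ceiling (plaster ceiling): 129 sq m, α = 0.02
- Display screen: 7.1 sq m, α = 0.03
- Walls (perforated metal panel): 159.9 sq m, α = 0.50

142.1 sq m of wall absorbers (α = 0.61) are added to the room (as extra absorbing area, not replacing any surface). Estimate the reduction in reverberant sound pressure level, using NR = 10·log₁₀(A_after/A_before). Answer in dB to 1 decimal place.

2.0 dB

A_before = Σ Sᵢαᵢ = 129×0.43 + 16.2×0.37 + 129×0.02 + 7.1×0.03 + 159.9×0.50 = 144.207 sabins.
Added absorption = 142.1 × 0.61 = 86.681 sabins.
New total A_after = 230.888 sabins.
Reduction = 10 log₁₀(A_after/A_before) = 10 log₁₀(1.6011) = 2.0 dB.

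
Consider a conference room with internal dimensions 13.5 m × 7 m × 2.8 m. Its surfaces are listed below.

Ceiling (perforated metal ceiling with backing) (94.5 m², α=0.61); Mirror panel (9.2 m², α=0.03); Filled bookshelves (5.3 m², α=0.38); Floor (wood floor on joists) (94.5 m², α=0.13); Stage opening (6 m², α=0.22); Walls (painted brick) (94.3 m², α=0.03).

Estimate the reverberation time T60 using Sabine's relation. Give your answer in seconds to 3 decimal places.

A = Σ Sᵢαᵢ = 94.5*0.61 + 9.2*0.03 + 5.3*0.38 + 94.5*0.13 + 6*0.22 + 94.3*0.03 = 76.369 sabins.
V = 13.5·7·2.8 = 264.6 m³.
Sabine: RT60 = 0.161 × 264.6 / 76.369 = 0.558 s.

0.558 seconds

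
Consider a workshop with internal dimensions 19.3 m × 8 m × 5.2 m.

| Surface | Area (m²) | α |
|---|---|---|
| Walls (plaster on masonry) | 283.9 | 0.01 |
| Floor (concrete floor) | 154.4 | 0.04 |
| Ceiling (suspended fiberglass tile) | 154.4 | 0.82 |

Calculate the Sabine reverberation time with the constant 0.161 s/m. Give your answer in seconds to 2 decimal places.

0.95 s

Total absorption A = 283.9×0.01 + 154.4×0.04 + 154.4×0.82
  = 2.839 + 6.176 + 126.608 = 135.623 m² sabins.
V = 19.3·8·5.2 = 802.88 m³.
Sabine: RT60 = 0.161 × 802.88 / 135.623 = 0.95 s.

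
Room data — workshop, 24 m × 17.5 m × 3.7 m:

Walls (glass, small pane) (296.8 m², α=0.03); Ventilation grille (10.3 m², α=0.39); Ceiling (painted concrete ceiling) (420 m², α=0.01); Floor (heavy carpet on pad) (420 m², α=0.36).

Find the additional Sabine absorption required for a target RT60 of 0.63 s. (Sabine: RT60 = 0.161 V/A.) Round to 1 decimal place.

228.8 sabins

Total absorption A₁ = 296.8*0.03 + 10.3*0.39 + 420*0.01 + 420*0.36
  = 8.904 + 4.017 + 4.200 + 151.200 = 168.321 m² sabins.
V = 1554 m³. Required absorption A₂ = 0.161 × 1554 / 0.63 = 397.133 sabins.
ΔA = A₂ − A₁ = 397.133 − 168.321 = 228.8 sabins.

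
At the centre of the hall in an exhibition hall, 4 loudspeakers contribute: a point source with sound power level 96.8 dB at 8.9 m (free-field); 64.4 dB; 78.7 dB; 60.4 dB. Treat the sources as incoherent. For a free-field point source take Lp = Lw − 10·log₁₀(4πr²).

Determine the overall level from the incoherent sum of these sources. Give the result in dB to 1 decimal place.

Source at 8.9 m: Lp = 96.8 − 10·log₁₀(4π·8.9²) = 96.8 − 10·log₁₀(995.382) = 66.8 dB.
Σ 10^(Lᵢ/10) = 8.277e+07.
L_total = 10·log₁₀(8.277e+07) = 79.2 dB.

79.2 dB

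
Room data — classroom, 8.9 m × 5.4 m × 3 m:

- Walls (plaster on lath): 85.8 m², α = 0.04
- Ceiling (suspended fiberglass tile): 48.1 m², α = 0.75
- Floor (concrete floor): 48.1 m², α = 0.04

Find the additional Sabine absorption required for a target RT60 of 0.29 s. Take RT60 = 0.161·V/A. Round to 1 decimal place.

38.6 sabins

Summing Sᵢαᵢ: 3.432 + 36.075 + 1.924 → A₁ = 41.431 sabins.
Target A₂ = 0.161·144.18/0.29 = 80.045 sabins (V = 144.18 m³).
ΔA = A₂ − A₁ = 80.045 − 41.431 = 38.6 sabins.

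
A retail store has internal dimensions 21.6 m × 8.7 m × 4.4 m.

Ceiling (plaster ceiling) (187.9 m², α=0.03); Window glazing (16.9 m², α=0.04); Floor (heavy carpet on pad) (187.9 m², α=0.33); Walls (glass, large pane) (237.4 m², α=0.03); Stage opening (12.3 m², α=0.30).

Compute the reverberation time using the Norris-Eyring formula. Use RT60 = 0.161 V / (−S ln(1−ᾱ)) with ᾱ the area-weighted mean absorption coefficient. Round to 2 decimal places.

1.58 s

S = Σ Sᵢ = 642.4 m².
Absorption A = 187.9·0.03 + 16.9·0.04 + 187.9·0.33 + 237.4·0.03 + 12.3·0.30 = 79.132 sabins.
ᾱ = 79.132 / 642.4 = 0.1232.
−S·ln(1−ᾱ) = −642.4 × ln(1 − 0.1232) = 84.460.
V = 21.6 × 8.7 × 4.4 = 826.848 m³.
T = 0.161·V/[−S·ln(1−ᾱ)] = 0.161·826.848/84.460 = 1.58 s.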